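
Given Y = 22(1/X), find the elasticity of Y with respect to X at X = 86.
Elasticity = -1

Elasticity = (dY/dX) · (X/Y)

dY/dX = -22/X²
At X = 86: dY/dX = -11/3698, Y = 11/43

Elasticity = (-11/3698) · (86 / (11/43)) = -1

Interpretation: for a small percentage change in X, the percentage change in Y is approximately -1.00 times as large.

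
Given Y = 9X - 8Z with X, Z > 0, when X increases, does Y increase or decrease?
Y increases

Taking the partial derivative:
∂Y/∂X = 9

∂Y/∂X = 9 > 0 (assuming positive values)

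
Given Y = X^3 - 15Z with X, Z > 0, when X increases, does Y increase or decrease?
Y increases

Taking the partial derivative:
∂Y/∂X = 3X^2

∂Y/∂X = 3X^2 > 0 (assuming positive values)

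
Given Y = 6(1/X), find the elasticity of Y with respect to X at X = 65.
Elasticity = -1

Elasticity = (dY/dX) · (X/Y)

dY/dX = -6/X²
At X = 65: dY/dX = -6/4225, Y = 6/65

Elasticity = (-6/4225) · (65 / (6/65)) = -1

Interpretation: for a small percentage change in X, the percentage change in Y is approximately -1.00 times as large.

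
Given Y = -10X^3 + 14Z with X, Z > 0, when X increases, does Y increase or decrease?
Y decreases

Taking the partial derivative:
∂Y/∂X = -30X^2

∂Y/∂X = -30X^2 < 0 (assuming positive values)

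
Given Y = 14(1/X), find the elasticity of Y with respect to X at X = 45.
Elasticity = -1

Elasticity = (dY/dX) · (X/Y)

dY/dX = -14/X²
At X = 45: dY/dX = -14/2025, Y = 14/45

Elasticity = (-14/2025) · (45 / (14/45)) = -1

Interpretation: for a small percentage change in X, the percentage change in Y is approximately -1.00 times as large.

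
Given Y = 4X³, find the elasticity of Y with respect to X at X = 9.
Elasticity = 3

Elasticity = (dY/dX) · (X/Y)

dY/dX = 12·X²
At X = 9: dY/dX = 972, Y = 2916

Elasticity = 972 · (9 / 2916) = 3

Interpretation: for a small percentage change in X, the percentage change in Y is approximately 3.00 times as large.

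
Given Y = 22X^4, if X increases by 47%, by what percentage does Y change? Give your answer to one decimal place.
366.9%

For Y = 22X^4:
If X → X(1 + 0.47)
Then Y → Y · (1 + 0.47)^4
     ≈ Y · 4.6695

Percentage change = ((1 + 0.47)^4 − 1) × 100% ≈ 366.9%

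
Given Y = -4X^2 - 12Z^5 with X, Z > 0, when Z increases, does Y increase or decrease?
Y decreases

Taking the partial derivative:
∂Y/∂Z = -60Z^4

∂Y/∂Z = -60Z^4 < 0 (assuming positive values)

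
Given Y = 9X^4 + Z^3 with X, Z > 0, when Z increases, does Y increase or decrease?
Y increases

Taking the partial derivative:
∂Y/∂Z = 3Z^2

∂Y/∂Z = 3Z^2 > 0 (assuming positive values)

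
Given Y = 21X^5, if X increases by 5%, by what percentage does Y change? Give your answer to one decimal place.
27.6%

For Y = 21X^5:
If X → X(1 + 0.05)
Then Y → Y · (1 + 0.05)^5
     ≈ Y · 1.2763

Percentage change = ((1 + 0.05)^5 − 1) × 100% ≈ 27.6%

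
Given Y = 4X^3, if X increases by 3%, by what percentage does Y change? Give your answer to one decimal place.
9.3%

For Y = 4X^3:
If X → X(1 + 0.03)
Then Y → Y · (1 + 0.03)^3
     ≈ Y · 1.0927

Percentage change = ((1 + 0.03)^3 − 1) × 100% ≈ 9.3%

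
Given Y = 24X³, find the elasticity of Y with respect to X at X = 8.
Elasticity = 3

Elasticity = (dY/dX) · (X/Y)

dY/dX = 72·X²
At X = 8: dY/dX = 4608, Y = 12288

Elasticity = 4608 · (8 / 12288) = 3

Interpretation: for a small percentage change in X, the percentage change in Y is approximately 3.00 times as large.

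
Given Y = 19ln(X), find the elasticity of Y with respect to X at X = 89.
Elasticity = 1/ln(89) ≈ 0.2228

Elasticity = (dY/dX) · (X/Y)

dY/dX = 19/X
At X = 89: dY/dX = 19/89, Y = 19·ln(89)

Elasticity = (19/89) · (89 / (19·ln(89))) = 1/ln(89) ≈ 0.2228

Interpretation: for a small percentage change in X, the percentage change in Y is approximately 0.22 times as large.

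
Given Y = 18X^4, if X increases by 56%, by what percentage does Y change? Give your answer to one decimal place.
492.2%

For Y = 18X^4:
If X → X(1 + 0.56)
Then Y → Y · (1 + 0.56)^4
     ≈ Y · 5.9224

Percentage change = ((1 + 0.56)^4 − 1) × 100% ≈ 492.2%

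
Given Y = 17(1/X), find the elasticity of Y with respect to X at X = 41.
Elasticity = -1

Elasticity = (dY/dX) · (X/Y)

dY/dX = -17/X²
At X = 41: dY/dX = -17/1681, Y = 17/41

Elasticity = (-17/1681) · (41 / (17/41)) = -1

Interpretation: for a small percentage change in X, the percentage change in Y is approximately -1.00 times as large.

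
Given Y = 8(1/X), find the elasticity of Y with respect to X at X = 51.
Elasticity = -1

Elasticity = (dY/dX) · (X/Y)

dY/dX = -8/X²
At X = 51: dY/dX = -8/2601, Y = 8/51

Elasticity = (-8/2601) · (51 / (8/51)) = -1

Interpretation: for a small percentage change in X, the percentage change in Y is approximately -1.00 times as large.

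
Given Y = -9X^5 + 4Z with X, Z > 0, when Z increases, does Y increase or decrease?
Y increases

Taking the partial derivative:
∂Y/∂Z = 4

∂Y/∂Z = 4 > 0 (assuming positive values)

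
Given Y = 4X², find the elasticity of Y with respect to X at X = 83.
Elasticity = 2

Elasticity = (dY/dX) · (X/Y)

dY/dX = 8·X
At X = 83: dY/dX = 664, Y = 27556

Elasticity = 664 · (83 / 27556) = 2

Interpretation: for a small percentage change in X, the percentage change in Y is approximately 2.00 times as large.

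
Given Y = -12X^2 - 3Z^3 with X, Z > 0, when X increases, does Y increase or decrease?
Y decreases

Taking the partial derivative:
∂Y/∂X = -24X

∂Y/∂X = -24X < 0 (assuming positive values)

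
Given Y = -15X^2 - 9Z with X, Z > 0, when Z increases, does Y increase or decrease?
Y decreases

Taking the partial derivative:
∂Y/∂Z = -9

∂Y/∂Z = -9 < 0 (assuming positive values)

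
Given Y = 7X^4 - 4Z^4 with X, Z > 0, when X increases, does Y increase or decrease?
Y increases

Taking the partial derivative:
∂Y/∂X = 28X^3

∂Y/∂X = 28X^3 > 0 (assuming positive values)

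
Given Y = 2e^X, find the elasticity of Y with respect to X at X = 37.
Elasticity = 37

Elasticity = (dY/dX) · (X/Y)

dY/dX = 2·e^X
At X = 37: dY/dX = 2·e^37, Y = 2·e^37

Elasticity = (2·e^37) · (37 / (2·e^37)) = 37

Interpretation: for a small percentage change in X, the percentage change in Y is approximately 37.00 times as large.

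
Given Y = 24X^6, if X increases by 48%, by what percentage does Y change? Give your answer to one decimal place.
950.9%

For Y = 24X^6:
If X → X(1 + 0.48)
Then Y → Y · (1 + 0.48)^6
     ≈ Y · 10.5092

Percentage change = ((1 + 0.48)^6 − 1) × 100% ≈ 950.9%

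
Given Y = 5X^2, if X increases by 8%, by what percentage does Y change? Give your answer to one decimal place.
16.6%

For Y = 5X^2:
If X → X(1 + 0.08)
Then Y → Y · (1 + 0.08)^2
     = Y · 1.1664

Percentage change = ((1 + 0.08)^2 − 1) × 100% ≈ 16.6%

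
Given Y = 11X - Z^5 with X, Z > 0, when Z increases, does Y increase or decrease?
Y decreases

Taking the partial derivative:
∂Y/∂Z = -5Z^4

∂Y/∂Z = -5Z^4 < 0 (assuming positive values)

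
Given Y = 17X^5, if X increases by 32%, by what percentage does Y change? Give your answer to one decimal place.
300.7%

For Y = 17X^5:
If X → X(1 + 0.32)
Then Y → Y · (1 + 0.32)^5
     ≈ Y · 4.0075

Percentage change = ((1 + 0.32)^5 − 1) × 100% ≈ 300.7%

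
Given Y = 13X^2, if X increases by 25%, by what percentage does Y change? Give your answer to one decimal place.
56.3%

For Y = 13X^2:
If X → X(1 + 0.25)
Then Y → Y · (1 + 0.25)^2
     = Y · 1.5625

Percentage change = ((1 + 0.25)^2 − 1) × 100% ≈ 56.3%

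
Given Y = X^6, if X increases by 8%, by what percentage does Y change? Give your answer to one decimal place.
58.7%

For Y = X^6:
If X → X(1 + 0.08)
Then Y → Y · (1 + 0.08)^6
     ≈ Y · 1.5869

Percentage change = ((1 + 0.08)^6 − 1) × 100% ≈ 58.7%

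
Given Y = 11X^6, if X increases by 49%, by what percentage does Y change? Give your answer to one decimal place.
994.3%

For Y = 11X^6:
If X → X(1 + 0.49)
Then Y → Y · (1 + 0.49)^6
     ≈ Y · 10.9425

Percentage change = ((1 + 0.49)^6 − 1) × 100% ≈ 994.3%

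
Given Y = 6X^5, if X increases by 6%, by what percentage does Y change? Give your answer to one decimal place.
33.8%

For Y = 6X^5:
If X → X(1 + 0.06)
Then Y → Y · (1 + 0.06)^5
     ≈ Y · 1.3382

Percentage change = ((1 + 0.06)^5 − 1) × 100% ≈ 33.8%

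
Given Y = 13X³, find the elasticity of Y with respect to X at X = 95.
Elasticity = 3

Elasticity = (dY/dX) · (X/Y)

dY/dX = 39·X²
At X = 95: dY/dX = 351975, Y = 11145875

Elasticity = 351975 · (95 / 11145875) = 3

Interpretation: for a small percentage change in X, the percentage change in Y is approximately 3.00 times as large.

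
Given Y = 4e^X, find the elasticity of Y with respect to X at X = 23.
Elasticity = 23

Elasticity = (dY/dX) · (X/Y)

dY/dX = 4·e^X
At X = 23: dY/dX = 4·e^23, Y = 4·e^23

Elasticity = (4·e^23) · (23 / (4·e^23)) = 23

Interpretation: for a small percentage change in X, the percentage change in Y is approximately 23.00 times as large.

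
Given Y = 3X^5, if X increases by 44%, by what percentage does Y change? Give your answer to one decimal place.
519.2%

For Y = 3X^5:
If X → X(1 + 0.44)
Then Y → Y · (1 + 0.44)^5
     ≈ Y · 6.1917

Percentage change = ((1 + 0.44)^5 − 1) × 100% ≈ 519.2%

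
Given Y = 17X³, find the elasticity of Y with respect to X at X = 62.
Elasticity = 3

Elasticity = (dY/dX) · (X/Y)

dY/dX = 51·X²
At X = 62: dY/dX = 196044, Y = 4051576

Elasticity = 196044 · (62 / 4051576) = 3

Interpretation: for a small percentage change in X, the percentage change in Y is approximately 3.00 times as large.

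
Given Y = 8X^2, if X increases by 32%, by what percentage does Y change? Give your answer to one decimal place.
74.2%

For Y = 8X^2:
If X → X(1 + 0.32)
Then Y → Y · (1 + 0.32)^2
     = Y · 1.7424

Percentage change = ((1 + 0.32)^2 − 1) × 100% ≈ 74.2%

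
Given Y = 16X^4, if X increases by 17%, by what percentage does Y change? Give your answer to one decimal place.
87.4%

For Y = 16X^4:
If X → X(1 + 0.17)
Then Y → Y · (1 + 0.17)^4
     ≈ Y · 1.8739

Percentage change = ((1 + 0.17)^4 − 1) × 100% ≈ 87.4%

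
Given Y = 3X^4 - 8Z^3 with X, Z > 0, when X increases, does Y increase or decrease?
Y increases

Taking the partial derivative:
∂Y/∂X = 12X^3

∂Y/∂X = 12X^3 > 0 (assuming positive values)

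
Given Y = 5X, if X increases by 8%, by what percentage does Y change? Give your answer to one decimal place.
8.0%

For Y = 5X:
If X → X(1 + 0.08)
Then Y → Y · (1 + 0.08)^1
     = Y · 1.0800

Percentage change = ((1 + 0.08)^1 − 1) × 100% = 8.0%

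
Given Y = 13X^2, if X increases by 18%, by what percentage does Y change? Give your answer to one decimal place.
39.2%

For Y = 13X^2:
If X → X(1 + 0.18)
Then Y → Y · (1 + 0.18)^2
     = Y · 1.3924

Percentage change = ((1 + 0.18)^2 − 1) × 100% ≈ 39.2%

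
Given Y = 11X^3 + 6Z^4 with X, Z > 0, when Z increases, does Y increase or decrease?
Y increases

Taking the partial derivative:
∂Y/∂Z = 24Z^3

∂Y/∂Z = 24Z^3 > 0 (assuming positive values)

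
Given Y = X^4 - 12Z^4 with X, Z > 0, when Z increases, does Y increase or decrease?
Y decreases

Taking the partial derivative:
∂Y/∂Z = -48Z^3

∂Y/∂Z = -48Z^3 < 0 (assuming positive values)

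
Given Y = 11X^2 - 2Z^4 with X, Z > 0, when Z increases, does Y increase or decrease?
Y decreases

Taking the partial derivative:
∂Y/∂Z = -8Z^3

∂Y/∂Z = -8Z^3 < 0 (assuming positive values)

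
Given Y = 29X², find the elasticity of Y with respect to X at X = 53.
Elasticity = 2

Elasticity = (dY/dX) · (X/Y)

dY/dX = 58·X
At X = 53: dY/dX = 3074, Y = 81461

Elasticity = 3074 · (53 / 81461) = 2

Interpretation: for a small percentage change in X, the percentage change in Y is approximately 2.00 times as large.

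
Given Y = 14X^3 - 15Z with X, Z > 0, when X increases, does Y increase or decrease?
Y increases

Taking the partial derivative:
∂Y/∂X = 42X^2

∂Y/∂X = 42X^2 > 0 (assuming positive values)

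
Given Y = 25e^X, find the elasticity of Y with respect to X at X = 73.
Elasticity = 73

Elasticity = (dY/dX) · (X/Y)

dY/dX = 25·e^X
At X = 73: dY/dX = 25·e^73, Y = 25·e^73

Elasticity = (25·e^73) · (73 / (25·e^73)) = 73

Interpretation: for a small percentage change in X, the percentage change in Y is approximately 73.00 times as large.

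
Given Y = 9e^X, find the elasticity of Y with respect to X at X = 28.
Elasticity = 28

Elasticity = (dY/dX) · (X/Y)

dY/dX = 9·e^X
At X = 28: dY/dX = 9·e^28, Y = 9·e^28

Elasticity = (9·e^28) · (28 / (9·e^28)) = 28

Interpretation: for a small percentage change in X, the percentage change in Y is approximately 28.00 times as large.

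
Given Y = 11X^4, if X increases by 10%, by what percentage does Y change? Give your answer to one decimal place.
46.4%

For Y = 11X^4:
If X → X(1 + 0.1)
Then Y → Y · (1 + 0.1)^4
     = Y · 1.4641

Percentage change = ((1 + 0.1)^4 − 1) × 100% ≈ 46.4%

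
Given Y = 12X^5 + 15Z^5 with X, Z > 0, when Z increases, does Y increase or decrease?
Y increases

Taking the partial derivative:
∂Y/∂Z = 75Z^4

∂Y/∂Z = 75Z^4 > 0 (assuming positive values)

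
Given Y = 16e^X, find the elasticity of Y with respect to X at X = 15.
Elasticity = 15

Elasticity = (dY/dX) · (X/Y)

dY/dX = 16·e^X
At X = 15: dY/dX = 16·e^15, Y = 16·e^15

Elasticity = (16·e^15) · (15 / (16·e^15)) = 15

Interpretation: for a small percentage change in X, the percentage change in Y is approximately 15.00 times as large.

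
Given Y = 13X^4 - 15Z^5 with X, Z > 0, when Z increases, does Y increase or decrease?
Y decreases

Taking the partial derivative:
∂Y/∂Z = -75Z^4

∂Y/∂Z = -75Z^4 < 0 (assuming positive values)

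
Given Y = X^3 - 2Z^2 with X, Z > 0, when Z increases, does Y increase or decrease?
Y decreases

Taking the partial derivative:
∂Y/∂Z = -4Z

∂Y/∂Z = -4Z < 0 (assuming positive values)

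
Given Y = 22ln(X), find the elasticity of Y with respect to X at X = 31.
Elasticity = 1/ln(31) ≈ 0.2912

Elasticity = (dY/dX) · (X/Y)

dY/dX = 22/X
At X = 31: dY/dX = 22/31, Y = 22·ln(31)

Elasticity = (22/31) · (31 / (22·ln(31))) = 1/ln(31) ≈ 0.2912

Interpretation: for a small percentage change in X, the percentage change in Y is approximately 0.29 times as large.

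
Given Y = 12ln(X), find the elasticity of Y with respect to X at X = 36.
Elasticity = 1/ln(36) ≈ 0.2791

Elasticity = (dY/dX) · (X/Y)

dY/dX = 12/X
At X = 36: dY/dX = 1/3, Y = 12·ln(36)

Elasticity = (1/3) · (36 / (12·ln(36))) = 1/ln(36) ≈ 0.2791

Interpretation: for a small percentage change in X, the percentage change in Y is approximately 0.28 times as large.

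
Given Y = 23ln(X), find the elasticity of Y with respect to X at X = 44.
Elasticity = 1/ln(44) ≈ 0.2643

Elasticity = (dY/dX) · (X/Y)

dY/dX = 23/X
At X = 44: dY/dX = 23/44, Y = 23·ln(44)

Elasticity = (23/44) · (44 / (23·ln(44))) = 1/ln(44) ≈ 0.2643

Interpretation: for a small percentage change in X, the percentage change in Y is approximately 0.26 times as large.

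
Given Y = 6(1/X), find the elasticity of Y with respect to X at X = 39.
Elasticity = -1

Elasticity = (dY/dX) · (X/Y)

dY/dX = -6/X²
At X = 39: dY/dX = -2/507, Y = 2/13

Elasticity = (-2/507) · (39 / (2/13)) = -1

Interpretation: for a small percentage change in X, the percentage change in Y is approximately -1.00 times as large.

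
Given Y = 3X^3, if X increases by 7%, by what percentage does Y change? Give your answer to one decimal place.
22.5%

For Y = 3X^3:
If X → X(1 + 0.07)
Then Y → Y · (1 + 0.07)^3
     ≈ Y · 1.2250

Percentage change = ((1 + 0.07)^3 − 1) × 100% ≈ 22.5%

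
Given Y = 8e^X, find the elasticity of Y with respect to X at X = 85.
Elasticity = 85

Elasticity = (dY/dX) · (X/Y)

dY/dX = 8·e^X
At X = 85: dY/dX = 8·e^85, Y = 8·e^85

Elasticity = (8·e^85) · (85 / (8·e^85)) = 85

Interpretation: for a small percentage change in X, the percentage change in Y is approximately 85.00 times as large.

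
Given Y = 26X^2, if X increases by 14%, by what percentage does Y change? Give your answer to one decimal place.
30.0%

For Y = 26X^2:
If X → X(1 + 0.14)
Then Y → Y · (1 + 0.14)^2
     = Y · 1.2996

Percentage change = ((1 + 0.14)^2 − 1) × 100% ≈ 30.0%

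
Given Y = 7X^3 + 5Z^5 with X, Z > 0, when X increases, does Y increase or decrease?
Y increases

Taking the partial derivative:
∂Y/∂X = 21X^2

∂Y/∂X = 21X^2 > 0 (assuming positive values)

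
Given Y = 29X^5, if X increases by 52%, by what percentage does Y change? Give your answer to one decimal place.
711.4%

For Y = 29X^5:
If X → X(1 + 0.52)
Then Y → Y · (1 + 0.52)^5
     ≈ Y · 8.1137

Percentage change = ((1 + 0.52)^5 − 1) × 100% ≈ 711.4%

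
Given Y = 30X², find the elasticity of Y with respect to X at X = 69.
Elasticity = 2

Elasticity = (dY/dX) · (X/Y)

dY/dX = 60·X
At X = 69: dY/dX = 4140, Y = 142830

Elasticity = 4140 · (69 / 142830) = 2

Interpretation: for a small percentage change in X, the percentage change in Y is approximately 2.00 times as large.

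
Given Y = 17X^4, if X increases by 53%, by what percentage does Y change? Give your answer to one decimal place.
448.0%

For Y = 17X^4:
If X → X(1 + 0.53)
Then Y → Y · (1 + 0.53)^4
     ≈ Y · 5.4798

Percentage change = ((1 + 0.53)^4 − 1) × 100% ≈ 448.0%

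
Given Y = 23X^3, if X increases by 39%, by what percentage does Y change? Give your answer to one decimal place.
168.6%

For Y = 23X^3:
If X → X(1 + 0.39)
Then Y → Y · (1 + 0.39)^3
     ≈ Y · 2.6856

Percentage change = ((1 + 0.39)^3 − 1) × 100% ≈ 168.6%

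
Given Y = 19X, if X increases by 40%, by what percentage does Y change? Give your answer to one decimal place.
40.0%

For Y = 19X:
If X → X(1 + 0.4)
Then Y → Y · (1 + 0.4)^1
     = Y · 1.4000

Percentage change = ((1 + 0.4)^1 − 1) × 100% = 40.0%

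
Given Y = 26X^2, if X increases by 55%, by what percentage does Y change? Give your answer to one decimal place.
140.3%

For Y = 26X^2:
If X → X(1 + 0.55)
Then Y → Y · (1 + 0.55)^2
     = Y · 2.4025

Percentage change = ((1 + 0.55)^2 − 1) × 100% ≈ 140.3%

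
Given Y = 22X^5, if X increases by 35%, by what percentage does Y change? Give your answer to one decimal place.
348.4%

For Y = 22X^5:
If X → X(1 + 0.35)
Then Y → Y · (1 + 0.35)^5
     ≈ Y · 4.4840

Percentage change = ((1 + 0.35)^5 − 1) × 100% ≈ 348.4%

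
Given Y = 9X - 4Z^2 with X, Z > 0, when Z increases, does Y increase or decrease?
Y decreases

Taking the partial derivative:
∂Y/∂Z = -8Z

∂Y/∂Z = -8Z < 0 (assuming positive values)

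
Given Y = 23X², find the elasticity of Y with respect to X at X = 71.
Elasticity = 2

Elasticity = (dY/dX) · (X/Y)

dY/dX = 46·X
At X = 71: dY/dX = 3266, Y = 115943

Elasticity = 3266 · (71 / 115943) = 2

Interpretation: for a small percentage change in X, the percentage change in Y is approximately 2.00 times as large.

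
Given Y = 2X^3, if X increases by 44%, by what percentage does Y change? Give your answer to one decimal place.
198.6%

For Y = 2X^3:
If X → X(1 + 0.44)
Then Y → Y · (1 + 0.44)^3
     ≈ Y · 2.9860

Percentage change = ((1 + 0.44)^3 − 1) × 100% ≈ 198.6%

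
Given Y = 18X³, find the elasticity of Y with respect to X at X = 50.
Elasticity = 3

Elasticity = (dY/dX) · (X/Y)

dY/dX = 54·X²
At X = 50: dY/dX = 135000, Y = 2250000

Elasticity = 135000 · (50 / 2250000) = 3

Interpretation: for a small percentage change in X, the percentage change in Y is approximately 3.00 times as large.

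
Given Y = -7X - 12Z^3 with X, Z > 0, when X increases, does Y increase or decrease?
Y decreases

Taking the partial derivative:
∂Y/∂X = -7

∂Y/∂X = -7 < 0 (assuming positive values)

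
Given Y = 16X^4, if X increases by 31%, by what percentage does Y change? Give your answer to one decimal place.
194.5%

For Y = 16X^4:
If X → X(1 + 0.31)
Then Y → Y · (1 + 0.31)^4
     ≈ Y · 2.9450

Percentage change = ((1 + 0.31)^4 − 1) × 100% ≈ 194.5%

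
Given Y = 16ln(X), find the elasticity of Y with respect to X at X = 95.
Elasticity = 1/ln(95) ≈ 0.2196

Elasticity = (dY/dX) · (X/Y)

dY/dX = 16/X
At X = 95: dY/dX = 16/95, Y = 16·ln(95)

Elasticity = (16/95) · (95 / (16·ln(95))) = 1/ln(95) ≈ 0.2196

Interpretation: for a small percentage change in X, the percentage change in Y is approximately 0.22 times as large.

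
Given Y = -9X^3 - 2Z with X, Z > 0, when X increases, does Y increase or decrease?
Y decreases

Taking the partial derivative:
∂Y/∂X = -27X^2

∂Y/∂X = -27X^2 < 0 (assuming positive values)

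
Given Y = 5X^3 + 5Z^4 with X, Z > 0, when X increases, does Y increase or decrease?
Y increases

Taking the partial derivative:
∂Y/∂X = 15X^2

∂Y/∂X = 15X^2 > 0 (assuming positive values)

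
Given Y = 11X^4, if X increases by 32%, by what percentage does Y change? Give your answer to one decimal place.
203.6%

For Y = 11X^4:
If X → X(1 + 0.32)
Then Y → Y · (1 + 0.32)^4
     ≈ Y · 3.0360

Percentage change = ((1 + 0.32)^4 − 1) × 100% ≈ 203.6%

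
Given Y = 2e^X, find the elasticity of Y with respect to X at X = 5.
Elasticity = 5

Elasticity = (dY/dX) · (X/Y)

dY/dX = 2·e^X
At X = 5: dY/dX = 2·e^5, Y = 2·e^5

Elasticity = (2·e^5) · (5 / (2·e^5)) = 5

Interpretation: for a small percentage change in X, the percentage change in Y is approximately 5.00 times as large.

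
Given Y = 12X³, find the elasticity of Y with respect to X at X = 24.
Elasticity = 3

Elasticity = (dY/dX) · (X/Y)

dY/dX = 36·X²
At X = 24: dY/dX = 20736, Y = 165888

Elasticity = 20736 · (24 / 165888) = 3

Interpretation: for a small percentage change in X, the percentage change in Y is approximately 3.00 times as large.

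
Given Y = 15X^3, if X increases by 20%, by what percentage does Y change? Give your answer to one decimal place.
72.8%

For Y = 15X^3:
If X → X(1 + 0.2)
Then Y → Y · (1 + 0.2)^3
     = Y · 1.7280

Percentage change = ((1 + 0.2)^3 − 1) × 100% = 72.8%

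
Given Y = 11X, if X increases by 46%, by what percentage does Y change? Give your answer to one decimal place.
46.0%

For Y = 11X:
If X → X(1 + 0.46)
Then Y → Y · (1 + 0.46)^1
     = Y · 1.4600

Percentage change = ((1 + 0.46)^1 − 1) × 100% = 46.0%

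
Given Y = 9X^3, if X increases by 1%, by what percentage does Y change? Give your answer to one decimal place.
3.0%

For Y = 9X^3:
If X → X(1 + 0.01)
Then Y → Y · (1 + 0.01)^3
     ≈ Y · 1.0303

Percentage change = ((1 + 0.01)^3 − 1) × 100% ≈ 3.0%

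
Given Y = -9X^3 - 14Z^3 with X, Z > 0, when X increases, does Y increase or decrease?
Y decreases

Taking the partial derivative:
∂Y/∂X = -27X^2

∂Y/∂X = -27X^2 < 0 (assuming positive values)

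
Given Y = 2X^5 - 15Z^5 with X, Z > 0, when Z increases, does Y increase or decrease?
Y decreases

Taking the partial derivative:
∂Y/∂Z = -75Z^4

∂Y/∂Z = -75Z^4 < 0 (assuming positive values)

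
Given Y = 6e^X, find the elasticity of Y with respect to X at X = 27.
Elasticity = 27

Elasticity = (dY/dX) · (X/Y)

dY/dX = 6·e^X
At X = 27: dY/dX = 6·e^27, Y = 6·e^27

Elasticity = (6·e^27) · (27 / (6·e^27)) = 27

Interpretation: for a small percentage change in X, the percentage change in Y is approximately 27.00 times as large.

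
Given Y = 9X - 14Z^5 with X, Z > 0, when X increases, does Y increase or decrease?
Y increases

Taking the partial derivative:
∂Y/∂X = 9

∂Y/∂X = 9 > 0 (assuming positive values)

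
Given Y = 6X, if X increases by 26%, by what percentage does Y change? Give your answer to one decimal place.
26.0%

For Y = 6X:
If X → X(1 + 0.26)
Then Y → Y · (1 + 0.26)^1
     = Y · 1.2600

Percentage change = ((1 + 0.26)^1 − 1) × 100% = 26.0%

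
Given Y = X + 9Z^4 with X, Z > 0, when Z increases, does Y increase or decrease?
Y increases

Taking the partial derivative:
∂Y/∂Z = 36Z^3

∂Y/∂Z = 36Z^3 > 0 (assuming positive values)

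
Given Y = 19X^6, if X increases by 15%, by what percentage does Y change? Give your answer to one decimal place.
131.3%

For Y = 19X^6:
If X → X(1 + 0.15)
Then Y → Y · (1 + 0.15)^6
     ≈ Y · 2.3131

Percentage change = ((1 + 0.15)^6 − 1) × 100% ≈ 131.3%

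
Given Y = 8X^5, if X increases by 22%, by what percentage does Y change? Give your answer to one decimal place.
170.3%

For Y = 8X^5:
If X → X(1 + 0.22)
Then Y → Y · (1 + 0.22)^5
     ≈ Y · 2.7027

Percentage change = ((1 + 0.22)^5 − 1) × 100% ≈ 170.3%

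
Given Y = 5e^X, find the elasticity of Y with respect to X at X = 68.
Elasticity = 68

Elasticity = (dY/dX) · (X/Y)

dY/dX = 5·e^X
At X = 68: dY/dX = 5·e^68, Y = 5·e^68

Elasticity = (5·e^68) · (68 / (5·e^68)) = 68

Interpretation: for a small percentage change in X, the percentage change in Y is approximately 68.00 times as large.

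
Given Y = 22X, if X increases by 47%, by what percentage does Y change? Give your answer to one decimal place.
47.0%

For Y = 22X:
If X → X(1 + 0.47)
Then Y → Y · (1 + 0.47)^1
     = Y · 1.4700

Percentage change = ((1 + 0.47)^1 − 1) × 100% = 47.0%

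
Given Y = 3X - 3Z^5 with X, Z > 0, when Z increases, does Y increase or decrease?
Y decreases

Taking the partial derivative:
∂Y/∂Z = -15Z^4

∂Y/∂Z = -15Z^4 < 0 (assuming positive values)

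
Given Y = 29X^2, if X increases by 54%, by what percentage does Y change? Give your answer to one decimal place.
137.2%

For Y = 29X^2:
If X → X(1 + 0.54)
Then Y → Y · (1 + 0.54)^2
     = Y · 2.3716

Percentage change = ((1 + 0.54)^2 − 1) × 100% ≈ 137.2%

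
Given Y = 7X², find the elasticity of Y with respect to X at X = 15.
Elasticity = 2

Elasticity = (dY/dX) · (X/Y)

dY/dX = 14·X
At X = 15: dY/dX = 210, Y = 1575

Elasticity = 210 · (15 / 1575) = 2

Interpretation: for a small percentage change in X, the percentage change in Y is approximately 2.00 times as large.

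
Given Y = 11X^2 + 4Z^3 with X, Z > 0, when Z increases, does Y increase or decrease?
Y increases

Taking the partial derivative:
∂Y/∂Z = 12Z^2

∂Y/∂Z = 12Z^2 > 0 (assuming positive values)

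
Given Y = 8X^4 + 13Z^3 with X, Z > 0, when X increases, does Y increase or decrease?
Y increases

Taking the partial derivative:
∂Y/∂X = 32X^3

∂Y/∂X = 32X^3 > 0 (assuming positive values)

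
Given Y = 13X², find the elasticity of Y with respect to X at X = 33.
Elasticity = 2

Elasticity = (dY/dX) · (X/Y)

dY/dX = 26·X
At X = 33: dY/dX = 858, Y = 14157

Elasticity = 858 · (33 / 14157) = 2

Interpretation: for a small percentage change in X, the percentage change in Y is approximately 2.00 times as large.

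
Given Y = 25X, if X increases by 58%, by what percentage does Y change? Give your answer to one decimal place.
58.0%

For Y = 25X:
If X → X(1 + 0.58)
Then Y → Y · (1 + 0.58)^1
     = Y · 1.5800

Percentage change = ((1 + 0.58)^1 − 1) × 100% = 58.0%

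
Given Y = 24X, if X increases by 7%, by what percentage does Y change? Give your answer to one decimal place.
7.0%

For Y = 24X:
If X → X(1 + 0.07)
Then Y → Y · (1 + 0.07)^1
     = Y · 1.0700

Percentage change = ((1 + 0.07)^1 − 1) × 100% = 7.0%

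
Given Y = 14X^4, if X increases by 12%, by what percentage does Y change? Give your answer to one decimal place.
57.4%

For Y = 14X^4:
If X → X(1 + 0.12)
Then Y → Y · (1 + 0.12)^4
     ≈ Y · 1.5735

Percentage change = ((1 + 0.12)^4 − 1) × 100% ≈ 57.4%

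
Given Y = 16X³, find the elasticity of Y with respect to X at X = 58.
Elasticity = 3

Elasticity = (dY/dX) · (X/Y)

dY/dX = 48·X²
At X = 58: dY/dX = 161472, Y = 3121792

Elasticity = 161472 · (58 / 3121792) = 3

Interpretation: for a small percentage change in X, the percentage change in Y is approximately 3.00 times as large.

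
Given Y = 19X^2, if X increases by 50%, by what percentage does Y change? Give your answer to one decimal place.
125.0%

For Y = 19X^2:
If X → X(1 + 0.5)
Then Y → Y · (1 + 0.5)^2
     = Y · 2.2500

Percentage change = ((1 + 0.5)^2 − 1) × 100% = 125.0%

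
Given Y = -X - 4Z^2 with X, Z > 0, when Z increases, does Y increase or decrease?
Y decreases

Taking the partial derivative:
∂Y/∂Z = -8Z

∂Y/∂Z = -8Z < 0 (assuming positive values)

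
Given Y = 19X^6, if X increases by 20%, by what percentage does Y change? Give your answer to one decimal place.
198.6%

For Y = 19X^6:
If X → X(1 + 0.2)
Then Y → Y · (1 + 0.2)^6
     ≈ Y · 2.9860

Percentage change = ((1 + 0.2)^6 − 1) × 100% ≈ 198.6%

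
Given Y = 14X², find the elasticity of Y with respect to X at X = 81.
Elasticity = 2

Elasticity = (dY/dX) · (X/Y)

dY/dX = 28·X
At X = 81: dY/dX = 2268, Y = 91854

Elasticity = 2268 · (81 / 91854) = 2

Interpretation: for a small percentage change in X, the percentage change in Y is approximately 2.00 times as large.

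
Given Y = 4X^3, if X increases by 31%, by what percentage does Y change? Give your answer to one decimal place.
124.8%

For Y = 4X^3:
If X → X(1 + 0.31)
Then Y → Y · (1 + 0.31)^3
     ≈ Y · 2.2481

Percentage change = ((1 + 0.31)^3 − 1) × 100% ≈ 124.8%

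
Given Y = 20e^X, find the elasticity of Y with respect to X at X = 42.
Elasticity = 42

Elasticity = (dY/dX) · (X/Y)

dY/dX = 20·e^X
At X = 42: dY/dX = 20·e^42, Y = 20·e^42

Elasticity = (20·e^42) · (42 / (20·e^42)) = 42

Interpretation: for a small percentage change in X, the percentage change in Y is approximately 42.00 times as large.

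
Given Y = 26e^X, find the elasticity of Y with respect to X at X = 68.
Elasticity = 68

Elasticity = (dY/dX) · (X/Y)

dY/dX = 26·e^X
At X = 68: dY/dX = 26·e^68, Y = 26·e^68

Elasticity = (26·e^68) · (68 / (26·e^68)) = 68

Interpretation: for a small percentage change in X, the percentage change in Y is approximately 68.00 times as large.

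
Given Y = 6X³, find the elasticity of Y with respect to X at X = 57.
Elasticity = 3

Elasticity = (dY/dX) · (X/Y)

dY/dX = 18·X²
At X = 57: dY/dX = 58482, Y = 1111158

Elasticity = 58482 · (57 / 1111158) = 3

Interpretation: for a small percentage change in X, the percentage change in Y is approximately 3.00 times as large.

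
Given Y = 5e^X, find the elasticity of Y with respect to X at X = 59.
Elasticity = 59

Elasticity = (dY/dX) · (X/Y)

dY/dX = 5·e^X
At X = 59: dY/dX = 5·e^59, Y = 5·e^59

Elasticity = (5·e^59) · (59 / (5·e^59)) = 59

Interpretation: for a small percentage change in X, the percentage change in Y is approximately 59.00 times as large.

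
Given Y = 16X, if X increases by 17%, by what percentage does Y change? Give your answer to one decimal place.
17.0%

For Y = 16X:
If X → X(1 + 0.17)
Then Y → Y · (1 + 0.17)^1
     = Y · 1.1700

Percentage change = ((1 + 0.17)^1 − 1) × 100% = 17.0%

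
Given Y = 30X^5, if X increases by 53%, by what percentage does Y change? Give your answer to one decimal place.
738.4%

For Y = 30X^5:
If X → X(1 + 0.53)
Then Y → Y · (1 + 0.53)^5
     ≈ Y · 8.3841

Percentage change = ((1 + 0.53)^5 − 1) × 100% ≈ 738.4%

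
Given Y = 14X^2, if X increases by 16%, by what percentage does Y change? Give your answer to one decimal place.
34.6%

For Y = 14X^2:
If X → X(1 + 0.16)
Then Y → Y · (1 + 0.16)^2
     = Y · 1.3456

Percentage change = ((1 + 0.16)^2 − 1) × 100% ≈ 34.6%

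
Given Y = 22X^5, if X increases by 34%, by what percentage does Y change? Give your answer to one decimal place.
332.0%

For Y = 22X^5:
If X → X(1 + 0.34)
Then Y → Y · (1 + 0.34)^5
     ≈ Y · 4.3204

Percentage change = ((1 + 0.34)^5 − 1) × 100% ≈ 332.0%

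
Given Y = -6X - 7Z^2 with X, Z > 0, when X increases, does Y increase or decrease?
Y decreases

Taking the partial derivative:
∂Y/∂X = -6

∂Y/∂X = -6 < 0 (assuming positive values)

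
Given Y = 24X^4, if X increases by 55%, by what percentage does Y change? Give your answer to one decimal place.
477.2%

For Y = 24X^4:
If X → X(1 + 0.55)
Then Y → Y · (1 + 0.55)^4
     ≈ Y · 5.7720

Percentage change = ((1 + 0.55)^4 − 1) × 100% ≈ 477.2%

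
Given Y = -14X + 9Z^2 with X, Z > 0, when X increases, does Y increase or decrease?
Y decreases

Taking the partial derivative:
∂Y/∂X = -14

∂Y/∂X = -14 < 0 (assuming positive values)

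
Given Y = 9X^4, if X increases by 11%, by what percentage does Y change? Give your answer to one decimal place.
51.8%

For Y = 9X^4:
If X → X(1 + 0.11)
Then Y → Y · (1 + 0.11)^4
     ≈ Y · 1.5181

Percentage change = ((1 + 0.11)^4 − 1) × 100% ≈ 51.8%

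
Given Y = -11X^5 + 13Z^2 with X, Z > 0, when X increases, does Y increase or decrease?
Y decreases

Taking the partial derivative:
∂Y/∂X = -55X^4

∂Y/∂X = -55X^4 < 0 (assuming positive values)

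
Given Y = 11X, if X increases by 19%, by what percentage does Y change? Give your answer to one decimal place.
19.0%

For Y = 11X:
If X → X(1 + 0.19)
Then Y → Y · (1 + 0.19)^1
     = Y · 1.1900

Percentage change = ((1 + 0.19)^1 − 1) × 100% = 19.0%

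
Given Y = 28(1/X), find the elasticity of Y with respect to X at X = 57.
Elasticity = -1

Elasticity = (dY/dX) · (X/Y)

dY/dX = -28/X²
At X = 57: dY/dX = -28/3249, Y = 28/57

Elasticity = (-28/3249) · (57 / (28/57)) = -1

Interpretation: for a small percentage change in X, the percentage change in Y is approximately -1.00 times as large.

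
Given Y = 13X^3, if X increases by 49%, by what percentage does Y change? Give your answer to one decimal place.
230.8%

For Y = 13X^3:
If X → X(1 + 0.49)
Then Y → Y · (1 + 0.49)^3
     ≈ Y · 3.3079

Percentage change = ((1 + 0.49)^3 − 1) × 100% ≈ 230.8%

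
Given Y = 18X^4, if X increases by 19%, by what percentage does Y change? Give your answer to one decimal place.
100.5%

For Y = 18X^4:
If X → X(1 + 0.19)
Then Y → Y · (1 + 0.19)^4
     ≈ Y · 2.0053

Percentage change = ((1 + 0.19)^4 − 1) × 100% ≈ 100.5%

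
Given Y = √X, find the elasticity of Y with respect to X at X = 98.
Elasticity = 1/2

Elasticity = (dY/dX) · (X/Y)

dY/dX = 1/(2·√X)
At X = 98: dY/dX = √2/28, Y = 7·√2

Elasticity = (√2/28) · (98 / (7·√2)) = 1/2

Interpretation: for a small percentage change in X, the percentage change in Y is approximately 0.50 times as large.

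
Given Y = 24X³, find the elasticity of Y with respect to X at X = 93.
Elasticity = 3

Elasticity = (dY/dX) · (X/Y)

dY/dX = 72·X²
At X = 93: dY/dX = 622728, Y = 19304568

Elasticity = 622728 · (93 / 19304568) = 3

Interpretation: for a small percentage change in X, the percentage change in Y is approximately 3.00 times as large.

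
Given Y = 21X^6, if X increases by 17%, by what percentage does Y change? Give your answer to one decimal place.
156.5%

For Y = 21X^6:
If X → X(1 + 0.17)
Then Y → Y · (1 + 0.17)^6
     ≈ Y · 2.5652

Percentage change = ((1 + 0.17)^6 − 1) × 100% ≈ 156.5%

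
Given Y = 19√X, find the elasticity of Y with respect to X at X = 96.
Elasticity = 1/2

Elasticity = (dY/dX) · (X/Y)

dY/dX = 19/(2·√X)
At X = 96: dY/dX = 19·√6/48, Y = 76·√6

Elasticity = (19·√6/48) · (96 / (76·√6)) = 1/2

Interpretation: for a small percentage change in X, the percentage change in Y is approximately 0.50 times as large.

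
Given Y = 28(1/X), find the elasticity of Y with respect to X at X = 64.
Elasticity = -1

Elasticity = (dY/dX) · (X/Y)

dY/dX = -28/X²
At X = 64: dY/dX = -7/1024, Y = 7/16

Elasticity = (-7/1024) · (64 / (7/16)) = -1

Interpretation: for a small percentage change in X, the percentage change in Y is approximately -1.00 times as large.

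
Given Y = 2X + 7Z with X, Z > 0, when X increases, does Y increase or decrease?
Y increases

Taking the partial derivative:
∂Y/∂X = 2

∂Y/∂X = 2 > 0 (assuming positive values)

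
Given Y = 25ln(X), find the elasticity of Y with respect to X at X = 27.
Elasticity = 1/ln(27) ≈ 0.3034

Elasticity = (dY/dX) · (X/Y)

dY/dX = 25/X
At X = 27: dY/dX = 25/27, Y = 25·ln(27)

Elasticity = (25/27) · (27 / (25·ln(27))) = 1/ln(27) ≈ 0.3034

Interpretation: for a small percentage change in X, the percentage change in Y is approximately 0.30 times as large.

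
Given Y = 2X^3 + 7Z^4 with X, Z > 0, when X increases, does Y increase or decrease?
Y increases

Taking the partial derivative:
∂Y/∂X = 6X^2

∂Y/∂X = 6X^2 > 0 (assuming positive values)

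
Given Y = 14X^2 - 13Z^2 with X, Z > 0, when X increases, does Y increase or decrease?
Y increases

Taking the partial derivative:
∂Y/∂X = 28X

∂Y/∂X = 28X > 0 (assuming positive values)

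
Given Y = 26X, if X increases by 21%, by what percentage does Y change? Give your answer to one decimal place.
21.0%

For Y = 26X:
If X → X(1 + 0.21)
Then Y → Y · (1 + 0.21)^1
     = Y · 1.2100

Percentage change = ((1 + 0.21)^1 − 1) × 100% = 21.0%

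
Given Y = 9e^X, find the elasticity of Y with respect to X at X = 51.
Elasticity = 51

Elasticity = (dY/dX) · (X/Y)

dY/dX = 9·e^X
At X = 51: dY/dX = 9·e^51, Y = 9·e^51

Elasticity = (9·e^51) · (51 / (9·e^51)) = 51

Interpretation: for a small percentage change in X, the percentage change in Y is approximately 51.00 times as large.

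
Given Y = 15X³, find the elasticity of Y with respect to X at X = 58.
Elasticity = 3

Elasticity = (dY/dX) · (X/Y)

dY/dX = 45·X²
At X = 58: dY/dX = 151380, Y = 2926680

Elasticity = 151380 · (58 / 2926680) = 3

Interpretation: for a small percentage change in X, the percentage change in Y is approximately 3.00 times as large.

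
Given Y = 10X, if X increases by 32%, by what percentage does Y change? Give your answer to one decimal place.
32.0%

For Y = 10X:
If X → X(1 + 0.32)
Then Y → Y · (1 + 0.32)^1
     = Y · 1.3200

Percentage change = ((1 + 0.32)^1 − 1) × 100% = 32.0%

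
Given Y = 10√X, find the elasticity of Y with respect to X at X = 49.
Elasticity = 1/2

Elasticity = (dY/dX) · (X/Y)

dY/dX = 5/√X
At X = 49: dY/dX = 5/7, Y = 70

Elasticity = (5/7) · (49 / 70) = 1/2

Interpretation: for a small percentage change in X, the percentage change in Y is approximately 0.50 times as large.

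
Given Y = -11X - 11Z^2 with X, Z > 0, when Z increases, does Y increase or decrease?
Y decreases

Taking the partial derivative:
∂Y/∂Z = -22Z

∂Y/∂Z = -22Z < 0 (assuming positive values)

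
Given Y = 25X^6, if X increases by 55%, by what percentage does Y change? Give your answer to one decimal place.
1286.7%

For Y = 25X^6:
If X → X(1 + 0.55)
Then Y → Y · (1 + 0.55)^6
     ≈ Y · 13.8672

Percentage change = ((1 + 0.55)^6 − 1) × 100% ≈ 1286.7%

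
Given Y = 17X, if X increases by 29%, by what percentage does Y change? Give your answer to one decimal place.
29.0%

For Y = 17X:
If X → X(1 + 0.29)
Then Y → Y · (1 + 0.29)^1
     = Y · 1.2900

Percentage change = ((1 + 0.29)^1 − 1) × 100% = 29.0%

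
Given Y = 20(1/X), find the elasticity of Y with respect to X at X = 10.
Elasticity = -1

Elasticity = (dY/dX) · (X/Y)

dY/dX = -20/X²
At X = 10: dY/dX = -1/5, Y = 2

Elasticity = (-1/5) · (10 / 2) = -1

Interpretation: for a small percentage change in X, the percentage change in Y is approximately -1.00 times as large.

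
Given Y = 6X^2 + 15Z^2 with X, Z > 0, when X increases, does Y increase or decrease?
Y increases

Taking the partial derivative:
∂Y/∂X = 12X

∂Y/∂X = 12X > 0 (assuming positive values)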